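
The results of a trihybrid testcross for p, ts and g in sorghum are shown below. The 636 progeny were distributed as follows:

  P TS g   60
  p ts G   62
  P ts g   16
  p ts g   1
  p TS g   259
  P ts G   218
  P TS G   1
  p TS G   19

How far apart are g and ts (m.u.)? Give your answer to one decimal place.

The two most frequent reciprocal classes, p TS g and P ts G, are the parental types, so the F1 was p TS g / P ts G.
The two rarest classes, p ts g and P TS G, are the double crossovers. Comparing them with the parentals, only the ts allele has switched, so ts is the middle locus and the order is g – ts – p.
Crossovers in the g–ts interval produce the single-crossover classes p TS G and P ts g (19 + 16 = 35) plus the double crossovers (2).
RF(g–ts) = (35 + 2) / 636 = 37/636 = 0.0582 → 5.8 m.u.

5.8 m.u.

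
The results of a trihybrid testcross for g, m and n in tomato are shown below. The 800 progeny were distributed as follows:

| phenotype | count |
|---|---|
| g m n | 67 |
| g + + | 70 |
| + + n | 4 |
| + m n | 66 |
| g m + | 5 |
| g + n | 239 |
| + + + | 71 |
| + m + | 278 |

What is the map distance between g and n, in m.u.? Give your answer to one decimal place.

The two most frequent reciprocal classes, + m + and g + n, are the parental types, so the F1 was + m + / g + n.
The two rarest classes, g m + and + + n, are the double crossovers. Comparing them with the parentals, only the g allele has switched, so g is the middle locus and the order is n – g – m.
Crossovers in the n–g interval produce the single-crossover classes + m n and g + + (66 + 70 = 136) plus the double crossovers (9).
RF(n–g) = (136 + 9) / 800 = 145/800 = 0.1812 → 18.1 m.u.

18.1 m.u.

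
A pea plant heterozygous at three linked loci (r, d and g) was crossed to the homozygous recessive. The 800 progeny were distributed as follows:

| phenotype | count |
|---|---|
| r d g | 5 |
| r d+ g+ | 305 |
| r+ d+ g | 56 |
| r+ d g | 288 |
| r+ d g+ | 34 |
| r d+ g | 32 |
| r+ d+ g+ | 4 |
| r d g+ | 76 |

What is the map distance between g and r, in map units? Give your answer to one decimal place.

The two most frequent reciprocal classes, r d+ g+ and r+ d g, are the parental types, so the F1 was r d+ g+ / r+ d g.
The two rarest classes, r+ d+ g+ and r d g, are the double crossovers. Comparing them with the parentals, only the r allele has switched, so r is the middle locus and the order is d – r – g.
Crossovers in the r–g interval produce the single-crossover classes r d+ g and r+ d g+ (32 + 34 = 66) plus the double crossovers (9).
RF(r–g) = (66 + 9) / 800 = 75/800 = 0.0938 → 9.4 map units.

9.4 map units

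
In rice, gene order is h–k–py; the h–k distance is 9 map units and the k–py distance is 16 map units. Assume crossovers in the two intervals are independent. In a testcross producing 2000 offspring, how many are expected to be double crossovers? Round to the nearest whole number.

29

Map distances give recombination frequencies of 0.090 and 0.160 for the two intervals.
With no interference, expected double-crossover frequency = 0.090 × 0.160 = 0.01440.
Expected number = 0.01440 × 2000 = 28.80 ≈ 29.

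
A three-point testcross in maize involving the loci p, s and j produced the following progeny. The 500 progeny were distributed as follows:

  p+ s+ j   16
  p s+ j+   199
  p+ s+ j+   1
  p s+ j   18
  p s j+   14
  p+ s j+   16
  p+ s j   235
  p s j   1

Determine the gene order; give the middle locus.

p

The two most frequent reciprocal classes, p s+ j+ and p+ s j, are the parental types, so the F1 was p s+ j+ / p+ s j.
The two rarest classes, p+ s+ j+ and p s j, are the double crossovers. Comparing them with the parentals, only the p allele has switched, so p is the middle locus and the order is s – p – j.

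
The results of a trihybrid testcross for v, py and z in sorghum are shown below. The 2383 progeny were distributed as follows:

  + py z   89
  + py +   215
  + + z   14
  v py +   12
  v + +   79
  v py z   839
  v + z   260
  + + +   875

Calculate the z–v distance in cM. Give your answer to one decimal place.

The two most frequent reciprocal classes, + + + and v py z, are the parental types, so the F1 was + + + / v py z.
The two rarest classes, + + z and v py +, are the double crossovers. Comparing them with the parentals, only the z allele has switched, so z is the middle locus and the order is v – z – py.
Crossovers in the v–z interval produce the single-crossover classes v + + and + py z (79 + 89 = 168) plus the double crossovers (26).
RF(v–z) = (168 + 26) / 2383 = 194/2383 = 0.0814 → 8.1 cM.

8.1 cM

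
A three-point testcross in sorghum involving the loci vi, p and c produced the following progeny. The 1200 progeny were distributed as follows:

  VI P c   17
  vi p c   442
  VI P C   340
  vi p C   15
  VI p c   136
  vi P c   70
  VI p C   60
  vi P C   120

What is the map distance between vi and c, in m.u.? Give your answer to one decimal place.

The two most frequent reciprocal classes, VI P C and vi p c, are the parental types, so the F1 was VI P C / vi p c.
The two rarest classes, VI P c and vi p C, are the double crossovers. Comparing them with the parentals, only the c allele has switched, so c is the middle locus and the order is vi – c – p.
Crossovers in the vi–c interval produce the single-crossover classes vi P C and VI p c (120 + 136 = 256) plus the double crossovers (32).
RF(vi–c) = (256 + 32) / 1200 = 288/1200 = 0.2400 → 24.0 m.u.

24.0 m.u.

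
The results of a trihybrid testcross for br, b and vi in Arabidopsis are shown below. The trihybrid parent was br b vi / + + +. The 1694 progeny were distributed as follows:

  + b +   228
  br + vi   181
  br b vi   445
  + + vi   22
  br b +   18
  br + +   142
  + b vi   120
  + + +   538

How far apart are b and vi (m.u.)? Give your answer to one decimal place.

The two rarest classes, br b + and + + vi, are the double crossovers. Comparing them with the parentals, only the vi allele has switched, so vi is the middle locus and the order is br – vi – b.
Crossovers in the vi–b interval produce the single-crossover classes br + vi and + b + (181 + 228 = 409) plus the double crossovers (40).
RF(vi–b) = (409 + 40) / 1694 = 449/1694 = 0.2651 → 26.5 m.u.

26.5 m.u.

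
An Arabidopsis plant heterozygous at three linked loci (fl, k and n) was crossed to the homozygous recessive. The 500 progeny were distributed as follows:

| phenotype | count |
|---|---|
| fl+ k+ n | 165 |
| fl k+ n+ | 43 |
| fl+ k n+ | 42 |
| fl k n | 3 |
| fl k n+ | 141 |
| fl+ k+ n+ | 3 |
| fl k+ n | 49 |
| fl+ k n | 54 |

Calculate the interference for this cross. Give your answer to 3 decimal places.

0.700

The two most frequent reciprocal classes, fl k n+ and fl+ k+ n, are the parental types, so the F1 was fl k n+ / fl+ k+ n.
The two rarest classes, fl k n and fl+ k+ n+, are the double crossovers. Comparing them with the parentals, only the n allele has switched, so n is the middle locus and the order is k – n – fl.
k–n: (97 + 6)/500 = 0.2060; n–fl: (91 + 6)/500 = 0.1940.
Expected DCO frequency = 0.2060 × 0.1940 ≈ 0.03996; observed = 6/500 ≈ 0.01200.
Coefficient of coincidence = 0.01200/0.03996 ≈ 0.300; interference = 1 − 0.300 = 0.700.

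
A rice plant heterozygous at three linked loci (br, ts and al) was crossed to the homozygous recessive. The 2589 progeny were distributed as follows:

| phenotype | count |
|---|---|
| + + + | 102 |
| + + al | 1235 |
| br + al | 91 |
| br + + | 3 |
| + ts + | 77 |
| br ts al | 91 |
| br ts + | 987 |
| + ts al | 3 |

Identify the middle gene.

The two most frequent reciprocal classes, br ts + and + + al, are the parental types, so the F1 was br ts + / + + al.
The two rarest classes, br + + and + ts al, are the double crossovers. Comparing them with the parentals, only the ts allele has switched, so ts is the middle locus and the order is al – ts – br.

ts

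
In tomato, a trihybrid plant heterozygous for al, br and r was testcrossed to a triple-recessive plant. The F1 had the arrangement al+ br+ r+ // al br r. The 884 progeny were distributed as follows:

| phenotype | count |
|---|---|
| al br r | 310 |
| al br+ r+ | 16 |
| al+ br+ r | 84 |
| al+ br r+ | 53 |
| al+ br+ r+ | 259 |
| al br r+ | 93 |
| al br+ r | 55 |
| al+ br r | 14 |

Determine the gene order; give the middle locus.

al

The two rarest classes, al br+ r+ and al+ br r, are the double crossovers. Comparing them with the parentals, only the al allele has switched, so al is the middle locus and the order is br – al – r.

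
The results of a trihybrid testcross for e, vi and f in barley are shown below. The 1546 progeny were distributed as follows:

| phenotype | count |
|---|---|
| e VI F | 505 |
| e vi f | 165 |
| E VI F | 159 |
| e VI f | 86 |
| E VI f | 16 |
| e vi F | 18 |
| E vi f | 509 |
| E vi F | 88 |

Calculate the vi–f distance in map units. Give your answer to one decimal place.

13.5 map units

The two most frequent reciprocal classes, E vi f and e VI F, are the parental types, so the F1 was E vi f / e VI F.
The two rarest classes, E VI f and e vi F, are the double crossovers. Comparing them with the parentals, only the vi allele has switched, so vi is the middle locus and the order is f – vi – e.
Crossovers in the f–vi interval produce the single-crossover classes E vi F and e VI f (88 + 86 = 174) plus the double crossovers (34).
RF(f–vi) = (174 + 34) / 1546 = 208/1546 = 0.1345 → 13.5 map units.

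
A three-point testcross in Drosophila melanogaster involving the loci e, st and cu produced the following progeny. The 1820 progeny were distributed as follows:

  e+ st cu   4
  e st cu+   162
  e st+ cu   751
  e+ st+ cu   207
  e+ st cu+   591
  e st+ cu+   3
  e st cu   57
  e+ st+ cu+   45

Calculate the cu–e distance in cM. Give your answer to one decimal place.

The two most frequent reciprocal classes, e st+ cu and e+ st cu+, are the parental types, so the F1 was e st+ cu / e+ st cu+.
The two rarest classes, e st+ cu+ and e+ st cu, are the double crossovers. Comparing them with the parentals, only the cu allele has switched, so cu is the middle locus and the order is e – cu – st.
Crossovers in the e–cu interval produce the single-crossover classes e+ st+ cu and e st cu+ (207 + 162 = 369) plus the double crossovers (7).
RF(e–cu) = (369 + 7) / 1820 = 376/1820 = 0.2066 → 20.7 cM.

20.7 cM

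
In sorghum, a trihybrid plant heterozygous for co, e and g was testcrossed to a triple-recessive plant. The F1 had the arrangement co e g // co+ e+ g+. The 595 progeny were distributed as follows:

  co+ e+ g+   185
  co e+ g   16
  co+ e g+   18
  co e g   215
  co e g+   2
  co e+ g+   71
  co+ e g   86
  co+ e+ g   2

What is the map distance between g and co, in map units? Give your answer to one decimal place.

The two rarest classes, co e g+ and co+ e+ g, are the double crossovers. Comparing them with the parentals, only the g allele has switched, so g is the middle locus and the order is co – g – e.
Crossovers in the co–g interval produce the single-crossover classes co+ e g and co e+ g+ (86 + 71 = 157) plus the double crossovers (4).
RF(co–g) = (157 + 4) / 595 = 161/595 = 0.2706 → 27.1 map units.

27.1 map units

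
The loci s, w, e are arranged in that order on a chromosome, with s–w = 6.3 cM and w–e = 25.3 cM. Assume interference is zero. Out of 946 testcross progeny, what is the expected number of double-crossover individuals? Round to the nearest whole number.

Map distances give recombination frequencies of 0.063 and 0.253 for the two intervals.
With no interference, expected double-crossover frequency = 0.063 × 0.253 = 0.01594.
Expected number = 0.01594 × 946 = 15.08 ≈ 15.

15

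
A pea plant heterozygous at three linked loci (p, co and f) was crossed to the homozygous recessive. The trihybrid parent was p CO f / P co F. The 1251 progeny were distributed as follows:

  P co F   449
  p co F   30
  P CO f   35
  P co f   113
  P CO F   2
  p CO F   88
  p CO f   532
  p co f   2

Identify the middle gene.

co

The two rarest classes, p co f and P CO F, are the double crossovers. Comparing them with the parentals, only the co allele has switched, so co is the middle locus and the order is f – co – p.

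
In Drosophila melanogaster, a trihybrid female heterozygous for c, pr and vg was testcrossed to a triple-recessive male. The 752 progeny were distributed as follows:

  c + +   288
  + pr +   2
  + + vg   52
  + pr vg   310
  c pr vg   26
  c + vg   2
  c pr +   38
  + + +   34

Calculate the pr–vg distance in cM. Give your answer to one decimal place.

12.5 cM

The two most frequent reciprocal classes, c + + and + pr vg, are the parental types, so the F1 was c + + / + pr vg.
The two rarest classes, c + vg and + pr +, are the double crossovers. Comparing them with the parentals, only the vg allele has switched, so vg is the middle locus and the order is c – vg – pr.
Crossovers in the vg–pr interval produce the single-crossover classes c pr + and + + vg (38 + 52 = 90) plus the double crossovers (4).
RF(vg–pr) = (90 + 4) / 752 = 94/752 = 0.1250 → 12.5 cM.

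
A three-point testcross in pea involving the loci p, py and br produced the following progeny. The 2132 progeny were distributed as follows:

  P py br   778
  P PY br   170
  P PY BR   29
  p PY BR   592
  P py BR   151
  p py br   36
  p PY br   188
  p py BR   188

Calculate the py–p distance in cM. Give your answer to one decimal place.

The two most frequent reciprocal classes, p PY BR and P py br, are the parental types, so the F1 was p PY BR / P py br.
The two rarest classes, P PY BR and p py br, are the double crossovers. Comparing them with the parentals, only the p allele has switched, so p is the middle locus and the order is py – p – br.
Crossovers in the py–p interval produce the single-crossover classes p py BR and P PY br (188 + 170 = 358) plus the double crossovers (65).
RF(py–p) = (358 + 65) / 2132 = 423/2132 = 0.1984 → 19.8 cM.

19.8 cM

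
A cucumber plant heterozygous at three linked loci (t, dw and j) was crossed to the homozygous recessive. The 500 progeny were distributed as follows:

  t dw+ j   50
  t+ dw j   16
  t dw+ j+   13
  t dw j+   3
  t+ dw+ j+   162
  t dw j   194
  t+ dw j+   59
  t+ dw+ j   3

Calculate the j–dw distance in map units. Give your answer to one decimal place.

23.0 map units

The two most frequent reciprocal classes, t+ dw+ j+ and t dw j, are the parental types, so the F1 was t+ dw+ j+ / t dw j.
The two rarest classes, t+ dw+ j and t dw j+, are the double crossovers. Comparing them with the parentals, only the j allele has switched, so j is the middle locus and the order is t – j – dw.
Crossovers in the j–dw interval produce the single-crossover classes t+ dw j+ and t dw+ j (59 + 50 = 109) plus the double crossovers (6).
RF(j–dw) = (109 + 6) / 500 = 115/500 = 0.2300 → 23.0 map units.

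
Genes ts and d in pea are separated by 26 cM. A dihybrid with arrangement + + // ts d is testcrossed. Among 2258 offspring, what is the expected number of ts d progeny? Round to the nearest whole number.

835

A map distance of 26 cM corresponds to a recombination frequency of 0.260.
The F1 is + + / ts d, so ts d is a parental gamete class with expected frequency (1 − r)/2 = 0.740/2 = 0.3700.
Expected number = 0.3700 × 2258 = 835.46 ≈ 835.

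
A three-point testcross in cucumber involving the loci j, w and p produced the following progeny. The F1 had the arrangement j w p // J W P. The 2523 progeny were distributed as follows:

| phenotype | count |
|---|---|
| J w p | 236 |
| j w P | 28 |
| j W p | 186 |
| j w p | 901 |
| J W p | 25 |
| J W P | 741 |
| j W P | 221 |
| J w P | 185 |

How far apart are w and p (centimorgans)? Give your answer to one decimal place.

16.8 centimorgans

The two rarest classes, j w P and J W p, are the double crossovers. Comparing them with the parentals, only the p allele has switched, so p is the middle locus and the order is j – p – w.
Crossovers in the p–w interval produce the single-crossover classes j W p and J w P (186 + 185 = 371) plus the double crossovers (53).
RF(p–w) = (371 + 53) / 2523 = 424/2523 = 0.1681 → 16.8 centimorgans.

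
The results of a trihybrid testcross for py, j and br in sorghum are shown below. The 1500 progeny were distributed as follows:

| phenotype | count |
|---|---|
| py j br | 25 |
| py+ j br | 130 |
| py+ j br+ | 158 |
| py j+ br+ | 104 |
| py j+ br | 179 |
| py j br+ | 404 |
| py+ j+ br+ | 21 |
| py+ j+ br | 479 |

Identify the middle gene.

br

The two most frequent reciprocal classes, py+ j+ br and py j br+, are the parental types, so the F1 was py+ j+ br / py j br+.
The two rarest classes, py+ j+ br+ and py j br, are the double crossovers. Comparing them with the parentals, only the br allele has switched, so br is the middle locus and the order is j – br – py.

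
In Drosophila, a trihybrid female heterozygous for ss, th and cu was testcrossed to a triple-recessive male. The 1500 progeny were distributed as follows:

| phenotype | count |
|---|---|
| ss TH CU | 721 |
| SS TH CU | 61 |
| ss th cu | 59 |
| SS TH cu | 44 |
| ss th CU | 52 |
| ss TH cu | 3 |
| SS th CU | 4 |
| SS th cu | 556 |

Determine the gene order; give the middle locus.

The two most frequent reciprocal classes, SS th cu and ss TH CU, are the parental types, so the F1 was SS th cu / ss TH CU.
The two rarest classes, SS th CU and ss TH cu, are the double crossovers. Comparing them with the parentals, only the cu allele has switched, so cu is the middle locus and the order is ss – cu – th.

cu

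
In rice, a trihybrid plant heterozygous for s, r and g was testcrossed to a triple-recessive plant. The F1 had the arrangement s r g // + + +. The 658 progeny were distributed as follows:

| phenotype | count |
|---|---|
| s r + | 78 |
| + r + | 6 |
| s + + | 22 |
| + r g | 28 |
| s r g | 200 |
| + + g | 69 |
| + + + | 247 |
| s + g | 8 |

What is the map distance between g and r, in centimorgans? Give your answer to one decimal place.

24.5 centimorgans

The two rarest classes, s + g and + r +, are the double crossovers. Comparing them with the parentals, only the r allele has switched, so r is the middle locus and the order is g – r – s.
Crossovers in the g–r interval produce the single-crossover classes s r + and + + g (78 + 69 = 147) plus the double crossovers (14).
RF(g–r) = (147 + 14) / 658 = 161/658 = 0.2447 → 24.5 centimorgans.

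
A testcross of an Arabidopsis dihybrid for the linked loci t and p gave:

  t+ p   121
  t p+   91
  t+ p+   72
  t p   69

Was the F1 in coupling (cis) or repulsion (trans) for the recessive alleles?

trans

The two most frequent classes are t+ p (121) and t p+ (91); these are the parental (non-recombinant) types.
So the F1 carried t+ p on one chromosome and t p+ on the other — the recessive alleles are on opposite chromosomes (trans / repulsion).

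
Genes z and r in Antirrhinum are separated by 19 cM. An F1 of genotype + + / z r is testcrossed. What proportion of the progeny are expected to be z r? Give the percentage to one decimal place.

40.5%

A map distance of 19 cM corresponds to a recombination frequency of 0.190.
The F1 is + + / z r, so z r is a parental gamete class with expected frequency (1 − r)/2 = 0.810/2 = 0.4050.
That is 0.4050 = 40.5% of the progeny.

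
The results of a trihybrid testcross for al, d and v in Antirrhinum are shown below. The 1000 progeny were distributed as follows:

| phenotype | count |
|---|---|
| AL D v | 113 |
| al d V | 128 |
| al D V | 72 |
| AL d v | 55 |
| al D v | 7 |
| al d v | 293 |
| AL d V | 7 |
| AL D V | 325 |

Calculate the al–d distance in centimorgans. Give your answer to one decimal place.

The two most frequent reciprocal classes, al d v and AL D V, are the parental types, so the F1 was al d v / AL D V.
The two rarest classes, al D v and AL d V, are the double crossovers. Comparing them with the parentals, only the d allele has switched, so d is the middle locus and the order is v – d – al.
Crossovers in the d–al interval produce the single-crossover classes AL d v and al D V (55 + 72 = 127) plus the double crossovers (14).
RF(d–al) = (127 + 14) / 1000 = 141/1000 = 0.1410 → 14.1 centimorgans.

14.1 centimorgans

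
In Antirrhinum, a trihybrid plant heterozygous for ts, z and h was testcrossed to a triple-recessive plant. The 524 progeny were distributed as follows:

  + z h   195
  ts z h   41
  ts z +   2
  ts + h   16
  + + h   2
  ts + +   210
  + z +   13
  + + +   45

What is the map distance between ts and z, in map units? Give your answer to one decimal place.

The two most frequent reciprocal classes, + z h and ts + +, are the parental types, so the F1 was + z h / ts + +.
The two rarest classes, + + h and ts z +, are the double crossovers. Comparing them with the parentals, only the z allele has switched, so z is the middle locus and the order is h – z – ts.
Crossovers in the z–ts interval produce the single-crossover classes ts z h and + + + (41 + 45 = 86) plus the double crossovers (4).
RF(z–ts) = (86 + 4) / 524 = 90/524 = 0.1718 → 17.2 map units.

17.2 map units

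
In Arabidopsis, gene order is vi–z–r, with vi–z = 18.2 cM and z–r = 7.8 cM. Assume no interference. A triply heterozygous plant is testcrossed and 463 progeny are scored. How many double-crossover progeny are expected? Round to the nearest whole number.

7

Map distances give recombination frequencies of 0.182 and 0.078 for the two intervals.
With no interference, expected double-crossover frequency = 0.182 × 0.078 = 0.01420.
Expected number = 0.01420 × 463 = 6.57 ≈ 7.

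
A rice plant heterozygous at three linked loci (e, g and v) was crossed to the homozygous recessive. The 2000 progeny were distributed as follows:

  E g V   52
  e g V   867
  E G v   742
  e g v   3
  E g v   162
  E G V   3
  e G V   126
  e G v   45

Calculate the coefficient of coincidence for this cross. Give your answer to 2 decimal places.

The two most frequent reciprocal classes, E G v and e g V, are the parental types, so the F1 was E G v / e g V.
The two rarest classes, E G V and e g v, are the double crossovers. Comparing them with the parentals, only the v allele has switched, so v is the middle locus and the order is e – v – g.
e–v: (97 + 6)/2000 = 0.0515; v–g: (288 + 6)/2000 = 0.1470.
Expected DCO frequency = 0.0515 × 0.1470 ≈ 0.00757; observed = 6/2000 ≈ 0.00300.
Coefficient of coincidence = 0.00300/0.00757 ≈ 0.40.

0.40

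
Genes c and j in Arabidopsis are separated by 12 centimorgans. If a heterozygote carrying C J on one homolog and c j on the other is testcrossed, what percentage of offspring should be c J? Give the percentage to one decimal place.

A map distance of 12 centimorgans corresponds to a recombination frequency of 0.120.
The F1 is C J / c j, so c J is a recombinant gamete class with expected frequency r/2 = 0.120/2 = 0.0600.
That is 0.0600 = 6.0% of the progeny.

6.0%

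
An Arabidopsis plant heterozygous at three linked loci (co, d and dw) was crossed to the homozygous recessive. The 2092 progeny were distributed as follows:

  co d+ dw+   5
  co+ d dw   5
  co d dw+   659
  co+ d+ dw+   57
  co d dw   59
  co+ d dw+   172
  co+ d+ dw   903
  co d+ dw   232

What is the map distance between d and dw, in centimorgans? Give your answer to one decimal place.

The two most frequent reciprocal classes, co d dw+ and co+ d+ dw, are the parental types, so the F1 was co d dw+ / co+ d+ dw.
The two rarest classes, co d+ dw+ and co+ d dw, are the double crossovers. Comparing them with the parentals, only the d allele has switched, so d is the middle locus and the order is dw – d – co.
Crossovers in the dw–d interval produce the single-crossover classes co d dw and co+ d+ dw+ (59 + 57 = 116) plus the double crossovers (10).
RF(dw–d) = (116 + 10) / 2092 = 126/2092 = 0.0602 → 6.0 centimorgans.

6.0 centimorgans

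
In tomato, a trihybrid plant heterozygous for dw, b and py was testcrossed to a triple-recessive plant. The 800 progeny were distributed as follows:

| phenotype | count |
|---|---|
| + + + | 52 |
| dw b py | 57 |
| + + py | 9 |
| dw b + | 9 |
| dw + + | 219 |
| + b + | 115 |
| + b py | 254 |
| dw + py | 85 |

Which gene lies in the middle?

b

The two most frequent reciprocal classes, + b py and dw + +, are the parental types, so the F1 was + b py / dw + +.
The two rarest classes, + + py and dw b +, are the double crossovers. Comparing them with the parentals, only the b allele has switched, so b is the middle locus and the order is py – b – dw.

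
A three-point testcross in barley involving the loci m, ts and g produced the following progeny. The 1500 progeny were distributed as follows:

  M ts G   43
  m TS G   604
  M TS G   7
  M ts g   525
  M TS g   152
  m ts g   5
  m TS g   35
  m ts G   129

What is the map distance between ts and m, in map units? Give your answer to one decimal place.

The two most frequent reciprocal classes, m TS G and M ts g, are the parental types, so the F1 was m TS G / M ts g.
The two rarest classes, M TS G and m ts g, are the double crossovers. Comparing them with the parentals, only the m allele has switched, so m is the middle locus and the order is ts – m – g.
Crossovers in the ts–m interval produce the single-crossover classes m ts G and M TS g (129 + 152 = 281) plus the double crossovers (12).
RF(ts–m) = (281 + 12) / 1500 = 293/1500 = 0.1953 → 19.5 map units.

19.5 map units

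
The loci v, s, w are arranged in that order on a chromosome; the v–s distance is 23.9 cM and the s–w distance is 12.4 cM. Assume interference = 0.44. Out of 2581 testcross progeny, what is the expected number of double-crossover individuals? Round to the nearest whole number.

Map distances give recombination frequencies of 0.239 and 0.124 for the two intervals.
With interference 0.44 (so coincidence = 0.56), expected double-crossover frequency = 0.239 × 0.124 × 0.56 = 0.01660.
Expected number = 0.01660 × 2581 = 42.83 ≈ 43.

43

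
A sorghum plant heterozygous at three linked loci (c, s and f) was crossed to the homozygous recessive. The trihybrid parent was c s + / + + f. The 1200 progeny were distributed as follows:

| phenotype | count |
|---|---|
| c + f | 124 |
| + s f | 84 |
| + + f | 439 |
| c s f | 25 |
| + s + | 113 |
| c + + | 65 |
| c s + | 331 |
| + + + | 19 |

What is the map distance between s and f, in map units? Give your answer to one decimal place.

16.1 map units

The two rarest classes, c s f and + + +, are the double crossovers. Comparing them with the parentals, only the f allele has switched, so f is the middle locus and the order is c – f – s.
Crossovers in the f–s interval produce the single-crossover classes c + + and + s f (65 + 84 = 149) plus the double crossovers (44).
RF(f–s) = (149 + 44) / 1200 = 193/1200 = 0.1608 → 16.1 map units.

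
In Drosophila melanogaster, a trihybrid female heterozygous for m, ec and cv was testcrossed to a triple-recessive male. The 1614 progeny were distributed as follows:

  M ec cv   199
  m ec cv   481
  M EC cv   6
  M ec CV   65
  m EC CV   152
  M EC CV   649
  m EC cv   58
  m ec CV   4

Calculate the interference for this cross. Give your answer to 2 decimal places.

The two most frequent reciprocal classes, M EC CV and m ec cv, are the parental types, so the F1 was M EC CV / m ec cv.
The two rarest classes, M EC cv and m ec CV, are the double crossovers. Comparing them with the parentals, only the cv allele has switched, so cv is the middle locus and the order is m – cv – ec.
m–cv: (351 + 10)/1614 = 0.2237; cv–ec: (123 + 10)/1614 = 0.0824.
Expected DCO frequency = 0.2237 × 0.0824 ≈ 0.01843; observed = 10/1614 ≈ 0.00620.
Coefficient of coincidence = 0.00620/0.01843 ≈ 0.34; interference = 1 − 0.34 = 0.66.

0.66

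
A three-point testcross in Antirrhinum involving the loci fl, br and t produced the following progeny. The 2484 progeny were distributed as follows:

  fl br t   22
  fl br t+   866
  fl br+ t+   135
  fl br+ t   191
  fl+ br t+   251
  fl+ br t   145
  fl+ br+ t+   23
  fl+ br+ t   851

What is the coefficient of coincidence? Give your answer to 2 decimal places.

The two most frequent reciprocal classes, fl br t+ and fl+ br+ t, are the parental types, so the F1 was fl br t+ / fl+ br+ t.
The two rarest classes, fl br t and fl+ br+ t+, are the double crossovers. Comparing them with the parentals, only the t allele has switched, so t is the middle locus and the order is fl – t – br.
fl–t: (442 + 45)/2484 = 0.1961; t–br: (280 + 45)/2484 = 0.1308.
Expected DCO frequency = 0.1961 × 0.1308 ≈ 0.02565; observed = 45/2484 ≈ 0.01812.
Coefficient of coincidence = 0.01812/0.02565 ≈ 0.71.

0.71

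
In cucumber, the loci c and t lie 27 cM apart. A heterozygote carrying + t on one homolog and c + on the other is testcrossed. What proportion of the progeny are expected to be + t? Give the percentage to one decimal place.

36.5%

A map distance of 27 cM corresponds to a recombination frequency of 0.270.
The F1 is + t / c +, so + t is a parental gamete class with expected frequency (1 − r)/2 = 0.730/2 = 0.3650.
That is 0.3650 = 36.5% of the progeny.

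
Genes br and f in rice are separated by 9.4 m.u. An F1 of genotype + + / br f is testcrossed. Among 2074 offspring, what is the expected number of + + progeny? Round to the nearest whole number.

940

A map distance of 9.4 m.u. corresponds to a recombination frequency of 0.094.
The F1 is + + / br f, so + + is a parental gamete class with expected frequency (1 − r)/2 = 0.906/2 = 0.4530.
Expected number = 0.4530 × 2074 = 939.52 ≈ 940.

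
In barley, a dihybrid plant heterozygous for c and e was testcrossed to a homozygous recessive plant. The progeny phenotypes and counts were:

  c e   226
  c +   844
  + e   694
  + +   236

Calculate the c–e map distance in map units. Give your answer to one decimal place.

23.1 map units

The two most frequent classes, + e (694) and c + (844), are the parental types, so the F1 was + e / c +.
The recombinant classes are + + and c e: 236 + 226 = 462.
Recombination frequency = 462/2000 = 0.2310 ≈ 23.1%, i.e. 23.1 map units.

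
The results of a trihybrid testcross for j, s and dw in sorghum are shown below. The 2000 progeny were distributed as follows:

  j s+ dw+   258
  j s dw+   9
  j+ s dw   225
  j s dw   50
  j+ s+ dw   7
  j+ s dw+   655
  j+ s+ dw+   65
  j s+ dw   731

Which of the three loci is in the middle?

The two most frequent reciprocal classes, j s+ dw and j+ s dw+, are the parental types, so the F1 was j s+ dw / j+ s dw+.
The two rarest classes, j+ s+ dw and j s dw+, are the double crossovers. Comparing them with the parentals, only the j allele has switched, so j is the middle locus and the order is s – j – dw.

j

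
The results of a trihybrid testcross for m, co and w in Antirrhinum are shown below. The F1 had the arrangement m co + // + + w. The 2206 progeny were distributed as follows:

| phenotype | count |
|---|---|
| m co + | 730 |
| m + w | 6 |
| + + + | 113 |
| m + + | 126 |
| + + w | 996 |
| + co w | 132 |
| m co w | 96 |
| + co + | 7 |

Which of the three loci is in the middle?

The two rarest classes, + co + and m + w, are the double crossovers. Comparing them with the parentals, only the m allele has switched, so m is the middle locus and the order is w – m – co.

m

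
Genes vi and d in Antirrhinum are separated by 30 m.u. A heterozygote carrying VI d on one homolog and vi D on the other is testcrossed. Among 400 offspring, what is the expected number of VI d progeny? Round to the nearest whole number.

A map distance of 30 m.u. corresponds to a recombination frequency of 0.300.
The F1 is VI d / vi D, so VI d is a parental gamete class with expected frequency (1 − r)/2 = 0.700/2 = 0.3500.
Expected number = 0.3500 × 400 = 140.00 ≈ 140.

140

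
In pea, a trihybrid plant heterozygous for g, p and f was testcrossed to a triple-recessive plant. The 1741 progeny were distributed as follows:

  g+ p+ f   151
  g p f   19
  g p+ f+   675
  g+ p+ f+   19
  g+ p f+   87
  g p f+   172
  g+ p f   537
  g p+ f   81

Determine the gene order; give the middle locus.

g

The two most frequent reciprocal classes, g+ p f and g p+ f+, are the parental types, so the F1 was g+ p f / g p+ f+.
The two rarest classes, g p f and g+ p+ f+, are the double crossovers. Comparing them with the parentals, only the g allele has switched, so g is the middle locus and the order is p – g – f.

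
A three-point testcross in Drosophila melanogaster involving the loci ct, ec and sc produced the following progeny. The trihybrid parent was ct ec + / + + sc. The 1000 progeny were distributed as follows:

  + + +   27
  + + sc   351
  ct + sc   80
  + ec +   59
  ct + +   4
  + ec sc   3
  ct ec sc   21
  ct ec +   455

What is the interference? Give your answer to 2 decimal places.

0.13

The two rarest classes, ct + + and + ec sc, are the double crossovers. Comparing them with the parentals, only the ec allele has switched, so ec is the middle locus and the order is sc – ec – ct.
sc–ec: (48 + 7)/1000 = 0.0550; ec–ct: (139 + 7)/1000 = 0.1460.
Expected DCO frequency = 0.0550 × 0.1460 ≈ 0.00803; observed = 7/1000 ≈ 0.00700.
Coefficient of coincidence = 0.00700/0.00803 ≈ 0.87; interference = 1 − 0.87 = 0.13.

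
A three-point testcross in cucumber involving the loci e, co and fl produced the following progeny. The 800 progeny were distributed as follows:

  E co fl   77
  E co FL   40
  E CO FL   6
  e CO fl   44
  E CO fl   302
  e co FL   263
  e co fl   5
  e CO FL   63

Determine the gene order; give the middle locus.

The two most frequent reciprocal classes, e co FL and E CO fl, are the parental types, so the F1 was e co FL / E CO fl.
The two rarest classes, e co fl and E CO FL, are the double crossovers. Comparing them with the parentals, only the fl allele has switched, so fl is the middle locus and the order is co – fl – e.

fl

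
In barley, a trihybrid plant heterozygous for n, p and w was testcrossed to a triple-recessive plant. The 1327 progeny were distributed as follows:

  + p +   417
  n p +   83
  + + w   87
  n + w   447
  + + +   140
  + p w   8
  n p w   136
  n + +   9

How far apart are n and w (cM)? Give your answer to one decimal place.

14.1 cM

The two most frequent reciprocal classes, n + w and + p +, are the parental types, so the F1 was n + w / + p +.
The two rarest classes, n + + and + p w, are the double crossovers. Comparing them with the parentals, only the w allele has switched, so w is the middle locus and the order is p – w – n.
Crossovers in the w–n interval produce the single-crossover classes + + w and n p + (87 + 83 = 170) plus the double crossovers (17).
RF(w–n) = (170 + 17) / 1327 = 187/1327 = 0.1409 → 14.1 cM.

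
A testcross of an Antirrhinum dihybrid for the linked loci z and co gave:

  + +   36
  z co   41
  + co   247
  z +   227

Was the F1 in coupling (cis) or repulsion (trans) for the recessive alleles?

The two most frequent classes are + co (247) and z + (227); these are the parental (non-recombinant) types.
So the F1 carried + co on one chromosome and z + on the other — the recessive alleles are on opposite chromosomes (trans / repulsion).

trans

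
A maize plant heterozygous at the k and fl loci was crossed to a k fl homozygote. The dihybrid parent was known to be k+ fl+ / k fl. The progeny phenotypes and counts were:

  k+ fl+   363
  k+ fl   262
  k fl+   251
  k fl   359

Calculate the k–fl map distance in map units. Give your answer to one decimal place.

The recombinant classes are k+ fl and k fl+: 262 + 251 = 513.
Recombination frequency = 513/1235 = 0.4154 ≈ 41.5%, i.e. 41.5 map units.

41.5 map units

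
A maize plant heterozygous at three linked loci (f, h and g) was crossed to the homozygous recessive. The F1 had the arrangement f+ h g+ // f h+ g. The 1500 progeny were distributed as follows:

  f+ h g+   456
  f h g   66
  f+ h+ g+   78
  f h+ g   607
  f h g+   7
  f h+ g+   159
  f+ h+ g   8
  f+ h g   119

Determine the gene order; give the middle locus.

f

The two rarest classes, f h g+ and f+ h+ g, are the double crossovers. Comparing them with the parentals, only the f allele has switched, so f is the middle locus and the order is g – f – h.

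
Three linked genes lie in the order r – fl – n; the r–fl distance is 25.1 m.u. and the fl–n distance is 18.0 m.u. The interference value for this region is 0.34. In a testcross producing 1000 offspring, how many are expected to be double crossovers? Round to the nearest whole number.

30

Map distances give recombination frequencies of 0.251 and 0.180 for the two intervals.
With interference 0.34 (so coincidence = 0.66), expected double-crossover frequency = 0.251 × 0.180 × 0.66 = 0.02982.
Expected number = 0.02982 × 1000 = 29.82 ≈ 30.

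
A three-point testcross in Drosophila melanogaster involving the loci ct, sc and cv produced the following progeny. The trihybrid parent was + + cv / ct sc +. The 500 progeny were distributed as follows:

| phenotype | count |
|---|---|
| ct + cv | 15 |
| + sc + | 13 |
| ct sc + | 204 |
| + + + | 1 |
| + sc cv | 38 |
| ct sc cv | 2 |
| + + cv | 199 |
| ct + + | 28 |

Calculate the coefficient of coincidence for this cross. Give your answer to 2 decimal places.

0.70

The two rarest classes, + + + and ct sc cv, are the double crossovers. Comparing them with the parentals, only the cv allele has switched, so cv is the middle locus and the order is ct – cv – sc.
ct–cv: (28 + 3)/500 = 0.0620; cv–sc: (66 + 3)/500 = 0.1380.
Expected DCO frequency = 0.0620 × 0.1380 ≈ 0.00856; observed = 3/500 ≈ 0.00600.
Coefficient of coincidence = 0.00600/0.00856 ≈ 0.70.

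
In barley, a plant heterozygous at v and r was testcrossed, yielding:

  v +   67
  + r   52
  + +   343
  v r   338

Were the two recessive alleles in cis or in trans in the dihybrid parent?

cis

The two most frequent classes are + + (343) and v r (338); these are the parental (non-recombinant) types.
So the F1 carried + + on one chromosome and v r on the other — the recessive alleles are on the same chromosome (cis / coupling).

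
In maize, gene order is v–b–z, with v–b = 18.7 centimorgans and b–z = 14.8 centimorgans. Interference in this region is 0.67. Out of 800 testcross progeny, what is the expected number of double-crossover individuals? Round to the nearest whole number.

7

Map distances give recombination frequencies of 0.187 and 0.148 for the two intervals.
With interference 0.67 (so coincidence = 0.33), expected double-crossover frequency = 0.187 × 0.148 × 0.33 = 0.00913.
Expected number = 0.00913 × 800 = 7.31 ≈ 7.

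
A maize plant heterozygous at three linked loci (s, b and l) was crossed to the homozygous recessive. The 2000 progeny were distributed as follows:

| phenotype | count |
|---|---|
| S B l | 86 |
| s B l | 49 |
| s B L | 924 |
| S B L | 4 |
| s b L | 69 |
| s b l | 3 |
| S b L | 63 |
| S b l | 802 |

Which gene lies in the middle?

The two most frequent reciprocal classes, s B L and S b l, are the parental types, so the F1 was s B L / S b l.
The two rarest classes, S B L and s b l, are the double crossovers. Comparing them with the parentals, only the s allele has switched, so s is the middle locus and the order is b – s – l.

s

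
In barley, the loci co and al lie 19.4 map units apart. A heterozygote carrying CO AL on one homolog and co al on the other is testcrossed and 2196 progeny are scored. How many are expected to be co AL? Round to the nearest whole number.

A map distance of 19.4 map units corresponds to a recombination frequency of 0.194.
The F1 is CO AL / co al, so co AL is a recombinant gamete class with expected frequency r/2 = 0.194/2 = 0.0970.
Expected number = 0.0970 × 2196 = 213.01 ≈ 213.

213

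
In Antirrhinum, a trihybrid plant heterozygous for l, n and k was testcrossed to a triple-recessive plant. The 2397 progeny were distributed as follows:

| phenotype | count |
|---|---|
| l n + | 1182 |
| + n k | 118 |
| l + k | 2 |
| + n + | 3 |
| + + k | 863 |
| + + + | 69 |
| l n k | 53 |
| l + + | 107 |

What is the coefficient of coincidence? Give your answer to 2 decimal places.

0.41

The two most frequent reciprocal classes, + + k and l n +, are the parental types, so the F1 was + + k / l n +.
The two rarest classes, l + k and + n +, are the double crossovers. Comparing them with the parentals, only the l allele has switched, so l is the middle locus and the order is k – l – n.
k–l: (122 + 5)/2397 = 0.0530; l–n: (225 + 5)/2397 = 0.0960.
Expected DCO frequency = 0.0530 × 0.0960 ≈ 0.00509; observed = 5/2397 ≈ 0.00209.
Coefficient of coincidence = 0.00209/0.00509 ≈ 0.41.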